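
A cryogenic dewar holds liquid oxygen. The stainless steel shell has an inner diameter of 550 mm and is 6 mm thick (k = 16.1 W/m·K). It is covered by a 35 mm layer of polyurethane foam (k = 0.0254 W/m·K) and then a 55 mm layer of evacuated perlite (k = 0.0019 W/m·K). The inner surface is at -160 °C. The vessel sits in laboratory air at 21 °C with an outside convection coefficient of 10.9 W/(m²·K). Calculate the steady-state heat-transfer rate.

For a spherical shell R = (1/r₁ − 1/r₂)/(4πk); film R = 1/(h·4πr²). In series:
R_stainless steel shell = (1/0.275 − 1/0.281)/(4π×16.1) = 3.838×10^-4 K/W
R_polyurethane foam = (1/0.281 − 1/0.316)/(4π×0.0254) = 1.235 K/W
R_evacuated perlite = (1/0.316 − 1/0.371)/(4π×0.0019) = 19.65 K/W
R_outer film = 1/(h·4πr_o²) = 1/(10.9×4π×0.371²) = 0.05304 K/W
R_total = 20.94 K/W
Q = ΔT/R_total = 181/20.94

Q ≈ 8.64 W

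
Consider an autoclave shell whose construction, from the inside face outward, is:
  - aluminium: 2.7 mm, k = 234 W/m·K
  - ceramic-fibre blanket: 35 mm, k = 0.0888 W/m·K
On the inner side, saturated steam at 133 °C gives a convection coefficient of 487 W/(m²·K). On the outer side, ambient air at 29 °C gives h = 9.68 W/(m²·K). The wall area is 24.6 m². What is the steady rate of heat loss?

Thermal resistances in series:
R_inner film = 1/(h_i·A) = 1/(487×24.6) = 8.347×10^-5 K/W
R_aluminium = L/(kA) = 0.0027/(234×24.6) = 4.69×10^-7 K/W
R_ceramic-fibre blanket = L/(kA) = 0.035/(0.0888×24.6) = 0.01602 K/W
R_outer film = 1/(h_o·A) = 1/(9.68×24.6) = 0.004199 K/W
R_total = 0.02031 K/W
Q = ΔT / R_total = 104 / 0.02031

Q ≈ 5120 W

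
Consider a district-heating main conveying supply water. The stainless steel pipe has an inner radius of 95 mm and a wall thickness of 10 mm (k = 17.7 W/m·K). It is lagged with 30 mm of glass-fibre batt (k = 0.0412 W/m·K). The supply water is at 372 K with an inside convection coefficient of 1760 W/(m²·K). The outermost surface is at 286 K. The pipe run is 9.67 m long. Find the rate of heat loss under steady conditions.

Q ≈ 855 W

Per-layer cylindrical resistances, series-summed:
R_inner film = 1/(h_i·2πr₁L) = 1/(1760×2π×0.095×9.67) = 9.844×10^-5 K/W
R_stainless steel pipe wall = ln(105/95)/(2π×17.7×9.67) = 9.306×10^-5 K/W
R_glass-fibre batt = ln(135/105)/(2π×0.0412×9.67) = 0.1004 K/W
R_total = 0.1006 K/W
Q = ΔT/R_total = 86/0.1006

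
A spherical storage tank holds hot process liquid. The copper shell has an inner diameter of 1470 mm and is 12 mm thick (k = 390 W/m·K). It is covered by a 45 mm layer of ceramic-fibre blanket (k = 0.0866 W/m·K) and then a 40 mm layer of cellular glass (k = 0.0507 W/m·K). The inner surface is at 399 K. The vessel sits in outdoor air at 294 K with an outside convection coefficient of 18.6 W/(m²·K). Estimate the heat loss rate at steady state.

For a spherical shell R = (1/r₁ − 1/r₂)/(4πk); film R = 1/(h·4πr²). In series:
R_copper shell = (1/0.735 − 1/0.747)/(4π×390) = 4.46×10^-6 K/W
R_ceramic-fibre blanket = (1/0.747 − 1/0.792)/(4π×0.0866) = 0.06989 K/W
R_cellular glass = (1/0.792 − 1/0.832)/(4π×0.0507) = 0.09528 K/W
R_outer film = 1/(h·4πr_o²) = 1/(18.6×4π×0.832²) = 0.006181 K/W
R_total = 0.1714 K/W
Q = ΔT/R_total = 105/0.1714

Q ≈ 613 W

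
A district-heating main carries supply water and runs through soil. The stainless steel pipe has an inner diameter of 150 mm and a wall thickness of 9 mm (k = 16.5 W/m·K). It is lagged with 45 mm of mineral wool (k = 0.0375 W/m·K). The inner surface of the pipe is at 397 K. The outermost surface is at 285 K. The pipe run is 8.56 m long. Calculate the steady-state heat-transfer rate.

Cylindrical conduction, so R = ln(r₂/r₁)/(2πkL) per layer, in series:
R_stainless steel pipe wall = ln(84/75)/(2π×16.5×8.56) = 1.277×10^-4 K/W
R_mineral wool = ln(129/84)/(2π×0.0375×8.56) = 0.2127 K/W
R_total = 0.2128 K/W
Q = ΔT/R_total = 112/0.2128

Q ≈ 526 W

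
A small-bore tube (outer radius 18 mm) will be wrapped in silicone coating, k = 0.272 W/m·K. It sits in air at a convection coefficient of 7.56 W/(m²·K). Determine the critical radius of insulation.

r_cr ≈ 36 mm

For a cylinder r_cr = k/h = 0.272/7.56
r_cr = 36 mm; since the bare radius (18 mm) is below r_cr, adding a thin layer of insulation will *increase* heat loss.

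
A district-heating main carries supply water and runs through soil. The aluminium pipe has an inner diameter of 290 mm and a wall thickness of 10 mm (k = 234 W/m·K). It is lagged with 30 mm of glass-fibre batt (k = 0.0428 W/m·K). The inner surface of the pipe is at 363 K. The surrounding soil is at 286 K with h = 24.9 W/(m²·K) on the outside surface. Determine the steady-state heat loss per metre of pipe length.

Radial resistances (cylindrical: R_cond = ln(r_o/r_i)/(2πkL), R_conv = 1/(h·2πrL)):
R_aluminium pipe wall = ln(155/145)/(2π×234×1) = 4.536×10^-5 K/W
R_glass-fibre batt = ln(185/155)/(2π×0.0428×1) = 0.6579 K/W
R_outer film = 1/(h_o·2πr_oL) = 1/(24.9×2π×0.185×1) = 0.03455 K/W
R_total = 0.6925 K/W
Q = ΔT/R_total = 77/0.6925

q′ ≈ 111 W/m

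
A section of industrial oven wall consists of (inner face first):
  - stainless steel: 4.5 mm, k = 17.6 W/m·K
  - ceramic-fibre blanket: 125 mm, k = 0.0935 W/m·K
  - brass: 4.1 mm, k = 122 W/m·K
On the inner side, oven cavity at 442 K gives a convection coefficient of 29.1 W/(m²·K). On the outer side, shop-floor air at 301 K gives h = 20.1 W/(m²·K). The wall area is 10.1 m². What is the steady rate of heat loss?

Treating each layer as a thermal resistance in series:
R_inner film = 1/(h_i·A) = 1/(29.1×10.1) = 0.003402 K/W
R_stainless steel = L/(kA) = 0.0045/(17.6×10.1) = 2.532×10^-5 K/W
R_ceramic-fibre blanket = L/(kA) = 0.125/(0.0935×10.1) = 0.1324 K/W
R_brass = L/(kA) = 0.0041/(122×10.1) = 3.327×10^-6 K/W
R_outer film = 1/(h_o·A) = 1/(20.1×10.1) = 0.004926 K/W
R_total = 0.1407 K/W
Q = ΔT / R_total = 141 / 0.1407

Q ≈ 1000 W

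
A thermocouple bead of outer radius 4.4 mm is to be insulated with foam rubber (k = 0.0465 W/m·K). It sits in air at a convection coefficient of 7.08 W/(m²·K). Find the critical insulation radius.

For a sphere r_cr = 2k/h = 2×0.0465/7.08
r_cr = 13.1 mm; since the bare radius (4.4 mm) is below r_cr, adding a thin layer of insulation will *increase* heat loss.

r_cr ≈ 13.1 mm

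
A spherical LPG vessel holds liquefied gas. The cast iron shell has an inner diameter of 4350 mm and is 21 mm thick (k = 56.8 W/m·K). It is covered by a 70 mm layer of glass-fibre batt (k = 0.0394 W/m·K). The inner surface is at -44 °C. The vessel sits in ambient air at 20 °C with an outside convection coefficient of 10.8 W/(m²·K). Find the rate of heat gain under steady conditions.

Radial (spherical) resistances in series:
R_cast iron shell = (1/2.175 − 1/2.196)/(4π×56.8) = 6.16×10^-6 K/W
R_glass-fibre batt = (1/2.196 − 1/2.266)/(4π×0.0394) = 0.02841 K/W
R_outer film = 1/(h·4πr_o²) = 1/(10.8×4π×2.266²) = 0.001435 K/W
R_total = 0.02985 K/W
Q = ΔT/R_total = 64/0.02985

Q ≈ 2140 W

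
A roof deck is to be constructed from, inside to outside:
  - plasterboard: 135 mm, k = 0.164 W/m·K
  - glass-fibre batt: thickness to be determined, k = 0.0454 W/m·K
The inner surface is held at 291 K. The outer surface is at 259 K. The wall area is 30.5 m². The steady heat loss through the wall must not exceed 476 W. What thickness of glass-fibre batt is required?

L ≈ 55.7 mm

Using the resistance-network approach (series):
R_plasterboard = L/(kA) = 0.135/(0.164×30.5) = 0.02699 K/W
Sum of the known resistances R_other = 0.02699 K/W
Required total resistance R_tot = ΔT/Q_allow = 32/476 = 0.06723 K/W
R_glass-fibre batt = R_tot − R_other = 0.04024 K/W
L = R·k·A = 0.04024×0.0454×30.5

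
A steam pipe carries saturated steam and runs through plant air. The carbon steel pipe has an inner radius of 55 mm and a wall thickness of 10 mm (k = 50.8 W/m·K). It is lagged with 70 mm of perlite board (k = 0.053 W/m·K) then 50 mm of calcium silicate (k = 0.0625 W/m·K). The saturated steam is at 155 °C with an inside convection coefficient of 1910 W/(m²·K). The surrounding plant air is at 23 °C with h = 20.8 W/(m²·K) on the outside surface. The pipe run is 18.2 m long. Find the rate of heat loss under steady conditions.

Q ≈ 790 W

Treating each annulus and film as a series resistance:
R_inner film = 1/(h_i·2πr₁L) = 1/(1910×2π×0.055×18.2) = 8.324×10^-5 K/W
R_carbon steel pipe wall = ln(65/55)/(2π×50.8×18.2) = 2.876×10^-5 K/W
R_perlite board = ln(135/65)/(2π×0.053×18.2) = 0.1206 K/W
R_calcium silicate = ln(185/135)/(2π×0.0625×18.2) = 0.04409 K/W
R_outer film = 1/(h_o·2πr_oL) = 1/(20.8×2π×0.185×18.2) = 0.002273 K/W
R_total = 0.1671 K/W
Q = ΔT/R_total = 132/0.1671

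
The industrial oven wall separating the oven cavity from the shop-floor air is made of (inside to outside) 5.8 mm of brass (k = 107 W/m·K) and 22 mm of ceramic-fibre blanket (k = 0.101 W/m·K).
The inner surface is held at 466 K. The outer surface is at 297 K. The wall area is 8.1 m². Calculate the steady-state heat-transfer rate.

Q ≈ 6280 W

Using the resistance-network approach (series):
R_brass = L/(kA) = 0.0058/(107×8.1) = 6.692×10^-6 K/W
R_ceramic-fibre blanket = L/(kA) = 0.022/(0.101×8.1) = 0.02689 K/W
R_total = 0.0269 K/W
Q = ΔT / R_total = 169 / 0.0269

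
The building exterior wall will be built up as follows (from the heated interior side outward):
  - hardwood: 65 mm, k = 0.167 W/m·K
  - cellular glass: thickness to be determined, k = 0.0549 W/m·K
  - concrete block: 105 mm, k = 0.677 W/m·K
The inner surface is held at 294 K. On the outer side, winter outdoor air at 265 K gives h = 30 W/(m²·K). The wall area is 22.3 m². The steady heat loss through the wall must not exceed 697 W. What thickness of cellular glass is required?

Thermal resistances in series:
R_hardwood = L/(kA) = 0.065/(0.167×22.3) = 0.01745 K/W
R_concrete block = L/(kA) = 0.105/(0.677×22.3) = 0.006955 K/W
R_outer film = 1/(h_o·A) = 1/(30×22.3) = 0.001495 K/W
Sum of the known resistances R_other = 0.0259 K/W
Required total resistance R_tot = ΔT/Q_allow = 29/697 = 0.04161 K/W
R_cellular glass = R_tot − R_other = 0.0157 K/W
L = R·k·A = 0.0157×0.0549×22.3

L ≈ 19.2 mm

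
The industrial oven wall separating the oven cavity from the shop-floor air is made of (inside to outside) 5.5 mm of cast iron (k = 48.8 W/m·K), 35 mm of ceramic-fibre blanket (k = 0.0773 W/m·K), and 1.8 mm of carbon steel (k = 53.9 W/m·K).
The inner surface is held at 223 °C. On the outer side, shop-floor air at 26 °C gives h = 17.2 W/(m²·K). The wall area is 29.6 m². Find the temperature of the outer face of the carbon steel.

Treating each layer as a thermal resistance in series:
R_cast iron = L/(kA) = 0.0055/(48.8×29.6) = 3.808×10^-6 K/W
R_ceramic-fibre blanket = L/(kA) = 0.035/(0.0773×29.6) = 0.0153 K/W
R_carbon steel = L/(kA) = 0.0018/(53.9×29.6) = 1.128×10^-6 K/W
R_outer film = 1/(h_o·A) = 1/(17.2×29.6) = 0.001964 K/W
R_total = 0.01727 K/W;  Q = ΔT/R_total = 197/0.01727 = 11410 W
T_interface = T_inner − Q·ΣR(inner→interface) = 223 − 11400×0.0153

T ≈ 48.4 °C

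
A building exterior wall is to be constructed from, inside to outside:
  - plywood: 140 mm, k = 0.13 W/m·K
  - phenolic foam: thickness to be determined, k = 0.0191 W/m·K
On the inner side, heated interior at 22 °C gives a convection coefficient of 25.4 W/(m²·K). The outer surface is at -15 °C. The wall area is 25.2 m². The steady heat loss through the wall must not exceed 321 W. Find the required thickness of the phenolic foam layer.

Model the wall as resistances in series:
R_inner film = 1/(h_i·A) = 1/(25.4×25.2) = 0.001562 K/W
R_plywood = L/(kA) = 0.14/(0.13×25.2) = 0.04274 K/W
Sum of the known resistances R_other = 0.0443 K/W
Required total resistance R_tot = ΔT/Q_allow = 37/321 = 0.1153 K/W
R_phenolic foam = R_tot − R_other = 0.07097 K/W
L = R·k·A = 0.07097×0.0191×25.2

L ≈ 34.2 mm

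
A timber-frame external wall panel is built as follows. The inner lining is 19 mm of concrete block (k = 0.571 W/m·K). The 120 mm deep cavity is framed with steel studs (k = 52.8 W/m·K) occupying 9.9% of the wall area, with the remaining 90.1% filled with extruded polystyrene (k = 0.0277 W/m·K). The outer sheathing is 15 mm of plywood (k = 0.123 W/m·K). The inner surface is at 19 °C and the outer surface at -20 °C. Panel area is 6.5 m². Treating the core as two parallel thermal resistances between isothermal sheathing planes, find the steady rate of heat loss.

Sheathing layers in series; stud and cavity paths in parallel between them.
R_inner = 0.019/(0.571×6.5) = 0.005119 K/W
R_stud  = 0.12/(52.8×0.099×6.5) = 0.003532 K/W
R_cav   = 0.12/(0.0277×0.901×6.5) = 0.7397 K/W
1/R_core = 1/R_stud + 1/R_cav → R_core = 0.003515 K/W
R_outer = 0.015/(0.123×6.5) = 0.01876 K/W
R_total = 0.0274 K/W
Q = ΔT/R_total = 39/0.0274

Q ≈ 1420 W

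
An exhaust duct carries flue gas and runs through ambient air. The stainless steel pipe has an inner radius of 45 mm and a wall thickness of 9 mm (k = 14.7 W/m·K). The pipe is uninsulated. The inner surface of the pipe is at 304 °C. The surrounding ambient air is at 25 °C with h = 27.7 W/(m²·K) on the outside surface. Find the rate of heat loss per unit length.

Treating each annulus and film as a series resistance:
R_stainless steel pipe wall = ln(54/45)/(2π×14.7×1) = 0.001974 K/W
R_outer film = 1/(h_o·2πr_oL) = 1/(27.7×2π×0.054×1) = 0.1064 K/W
R_total = 0.1084 K/W
Q = ΔT/R_total = 279/0.1084

q′ ≈ 2570 W/m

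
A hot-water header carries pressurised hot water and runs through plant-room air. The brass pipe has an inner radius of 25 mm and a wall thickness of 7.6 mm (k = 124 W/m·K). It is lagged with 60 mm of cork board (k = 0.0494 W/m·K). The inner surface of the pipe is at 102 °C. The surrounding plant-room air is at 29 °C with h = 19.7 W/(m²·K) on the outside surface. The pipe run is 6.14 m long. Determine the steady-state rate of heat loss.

Cylindrical conduction, so R = ln(r₂/r₁)/(2πkL) per layer, in series:
R_brass pipe wall = ln(32.6/25)/(2π×124×6.14) = 5.549×10^-5 K/W
R_cork board = ln(92.6/32.6)/(2π×0.0494×6.14) = 0.5478 K/W
R_outer film = 1/(h_o·2πr_oL) = 1/(19.7×2π×0.0926×6.14) = 0.01421 K/W
R_total = 0.5621 K/W
Q = ΔT/R_total = 73/0.5621

Q ≈ 130 W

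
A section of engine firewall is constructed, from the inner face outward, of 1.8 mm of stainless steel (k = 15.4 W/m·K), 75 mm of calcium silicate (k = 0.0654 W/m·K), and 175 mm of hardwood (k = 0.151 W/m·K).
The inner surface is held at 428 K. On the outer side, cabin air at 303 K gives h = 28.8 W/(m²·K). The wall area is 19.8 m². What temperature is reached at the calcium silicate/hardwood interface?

Model the wall as resistances in series:
R_stainless steel = L/(kA) = 0.0018/(15.4×19.8) = 5.903×10^-6 K/W
R_calcium silicate = L/(kA) = 0.075/(0.0654×19.8) = 0.05792 K/W
R_hardwood = L/(kA) = 0.175/(0.151×19.8) = 0.05853 K/W
R_outer film = 1/(h_o·A) = 1/(28.8×19.8) = 0.001754 K/W
R_total = 0.1182 K/W;  Q = ΔT/R_total = 125/0.1182 = 1057 W
T_interface = T_inner − Q·ΣR(inner→interface) = 428 − 1060×0.05792

T ≈ 367 K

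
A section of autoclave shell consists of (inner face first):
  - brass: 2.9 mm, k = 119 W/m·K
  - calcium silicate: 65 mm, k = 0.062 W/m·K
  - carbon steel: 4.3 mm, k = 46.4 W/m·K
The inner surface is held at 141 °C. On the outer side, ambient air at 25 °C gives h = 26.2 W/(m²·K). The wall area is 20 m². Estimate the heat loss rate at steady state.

Q ≈ 2130 W

Treating each layer as a thermal resistance in series:
R_brass = L/(kA) = 0.0029/(119×20) = 1.218×10^-6 K/W
R_calcium silicate = L/(kA) = 0.065/(0.062×20) = 0.05242 K/W
R_carbon steel = L/(kA) = 0.0043/(46.4×20) = 4.634×10^-6 K/W
R_outer film = 1/(h_o·A) = 1/(26.2×20) = 0.001908 K/W
R_total = 0.05433 K/W
Q = ΔT / R_total = 116 / 0.05433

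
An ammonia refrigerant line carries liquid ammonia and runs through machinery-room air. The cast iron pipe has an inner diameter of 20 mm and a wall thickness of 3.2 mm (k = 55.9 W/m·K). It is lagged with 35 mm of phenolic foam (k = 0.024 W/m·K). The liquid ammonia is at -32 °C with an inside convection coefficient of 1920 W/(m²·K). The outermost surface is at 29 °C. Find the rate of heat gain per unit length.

For a radial system each layer contributes R = ln(r_out/r_in)/(2πkL); films add R = 1/(hA).
R_inner film = 1/(h_i·2πr₁L) = 1/(1920×2π×0.01×1) = 0.008289 K/W
R_cast iron pipe wall = ln(13.2/10)/(2π×55.9×1) = 7.905×10^-4 K/W
R_phenolic foam = ln(48.2/13.2)/(2π×0.024×1) = 8.589 K/W
R_total = 8.598 K/W
Q = ΔT/R_total = 61/8.598

q′ ≈ 7.09 W/m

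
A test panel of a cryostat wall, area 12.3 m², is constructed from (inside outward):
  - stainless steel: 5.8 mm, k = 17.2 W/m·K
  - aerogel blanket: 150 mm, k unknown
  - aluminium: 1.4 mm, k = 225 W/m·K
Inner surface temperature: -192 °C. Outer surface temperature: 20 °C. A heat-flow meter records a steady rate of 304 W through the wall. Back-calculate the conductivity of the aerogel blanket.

Series thermal resistances:
R_stainless steel = L/(kA) = 0.0058/(17.2×12.3) = 2.742×10^-5 K/W
R_aluminium = L/(kA) = 0.0014/(225×12.3) = 5.059×10^-7 K/W
Sum of known resistances R_other = 2.792×10^-5 K/W
Total R = ΔT/Q = 212/304 = 0.6974 K/W
R_aerogel blanket = R_total − R_other = 0.6973 K/W
k = L/(R·A) = 0.15/(0.6973×12.3)

k ≈ 0.0175 W/(m·K)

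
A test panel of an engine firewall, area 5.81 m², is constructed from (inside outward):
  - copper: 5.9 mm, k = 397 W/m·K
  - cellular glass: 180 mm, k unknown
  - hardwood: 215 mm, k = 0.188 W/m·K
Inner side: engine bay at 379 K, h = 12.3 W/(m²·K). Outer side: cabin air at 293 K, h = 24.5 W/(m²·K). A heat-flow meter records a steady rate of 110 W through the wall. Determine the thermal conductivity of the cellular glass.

Thermal resistances in series:
R_inner film = 1/(h_i·A) = 1/(12.3×5.81) = 0.01399 K/W
R_copper = L/(kA) = 0.0059/(397×5.81) = 2.558×10^-6 K/W
R_hardwood = L/(kA) = 0.215/(0.188×5.81) = 0.1968 K/W
R_outer film = 1/(h_o·A) = 1/(24.5×5.81) = 0.007025 K/W
Sum of known resistances R_other = 0.2179 K/W
Total R = ΔT/Q = 86/110 = 0.7818 K/W
R_cellular glass = R_total − R_other = 0.564 K/W
k = L/(R·A) = 0.18/(0.564×5.81)

k ≈ 0.0549 W/(m·K)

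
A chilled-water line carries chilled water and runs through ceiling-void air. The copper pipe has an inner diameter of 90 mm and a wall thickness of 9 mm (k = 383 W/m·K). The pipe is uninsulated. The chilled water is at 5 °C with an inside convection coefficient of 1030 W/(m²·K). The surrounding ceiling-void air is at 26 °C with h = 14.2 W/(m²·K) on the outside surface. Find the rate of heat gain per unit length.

For a radial system each layer contributes R = ln(r_out/r_in)/(2πkL); films add R = 1/(hA).
R_inner film = 1/(h_i·2πr₁L) = 1/(1030×2π×0.045×1) = 0.003434 K/W
R_copper pipe wall = ln(54/45)/(2π×383×1) = 7.576×10^-5 K/W
R_outer film = 1/(h_o·2πr_oL) = 1/(14.2×2π×0.054×1) = 0.2076 K/W
R_total = 0.2111 K/W
Q = ΔT/R_total = 21/0.2111

q′ ≈ 99.5 W/m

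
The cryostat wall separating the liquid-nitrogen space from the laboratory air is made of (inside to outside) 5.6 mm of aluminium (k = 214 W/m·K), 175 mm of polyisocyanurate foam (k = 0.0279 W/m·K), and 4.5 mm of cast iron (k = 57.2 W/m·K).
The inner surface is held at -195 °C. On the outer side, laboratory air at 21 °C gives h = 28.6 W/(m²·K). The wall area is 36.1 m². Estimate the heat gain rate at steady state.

Thermal resistances in series:
R_aluminium = L/(kA) = 0.0056/(214×36.1) = 7.249×10^-7 K/W
R_polyisocyanurate foam = L/(kA) = 0.175/(0.0279×36.1) = 0.1738 K/W
R_cast iron = L/(kA) = 0.0045/(57.2×36.1) = 2.179×10^-6 K/W
R_outer film = 1/(h_o·A) = 1/(28.6×36.1) = 9.686×10^-4 K/W
R_total = 0.1747 K/W
Q = ΔT / R_total = 216 / 0.1747

Q ≈ 1240 W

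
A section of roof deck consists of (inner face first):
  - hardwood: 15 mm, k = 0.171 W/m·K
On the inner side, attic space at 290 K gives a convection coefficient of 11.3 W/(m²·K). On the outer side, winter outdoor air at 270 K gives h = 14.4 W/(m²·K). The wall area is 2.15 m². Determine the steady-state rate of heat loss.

Q ≈ 175 W

Series thermal resistances:
R_inner film = 1/(h_i·A) = 1/(11.3×2.15) = 0.04116 K/W
R_hardwood = L/(kA) = 0.015/(0.171×2.15) = 0.0408 K/W
R_outer film = 1/(h_o·A) = 1/(14.4×2.15) = 0.0323 K/W
R_total = 0.1143 K/W
Q = ΔT / R_total = 20 / 0.1143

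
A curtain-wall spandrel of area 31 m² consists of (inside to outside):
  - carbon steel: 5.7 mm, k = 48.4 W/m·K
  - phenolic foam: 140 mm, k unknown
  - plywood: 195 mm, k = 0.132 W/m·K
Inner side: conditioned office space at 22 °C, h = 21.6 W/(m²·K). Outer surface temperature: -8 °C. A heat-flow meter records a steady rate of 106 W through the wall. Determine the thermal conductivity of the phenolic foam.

k ≈ 0.0193 W/(m·K)

Treating each layer as a thermal resistance in series:
R_inner film = 1/(h_i·A) = 1/(21.6×31) = 0.001493 K/W
R_carbon steel = L/(kA) = 0.0057/(48.4×31) = 3.799×10^-6 K/W
R_plywood = L/(kA) = 0.195/(0.132×31) = 0.04765 K/W
Sum of known resistances R_other = 0.04915 K/W
Total R = ΔT/Q = 30/106 = 0.283 K/W
R_phenolic foam = R_total − R_other = 0.2339 K/W
k = L/(R·A) = 0.14/(0.2339×31)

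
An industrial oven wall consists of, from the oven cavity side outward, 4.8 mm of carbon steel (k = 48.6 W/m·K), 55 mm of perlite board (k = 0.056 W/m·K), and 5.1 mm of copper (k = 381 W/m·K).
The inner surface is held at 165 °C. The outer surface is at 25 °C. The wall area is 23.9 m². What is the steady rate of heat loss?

Thermal resistances in series:
R_carbon steel = L/(kA) = 0.0048/(48.6×23.9) = 4.132×10^-6 K/W
R_perlite board = L/(kA) = 0.055/(0.056×23.9) = 0.04109 K/W
R_copper = L/(kA) = 0.0051/(381×23.9) = 5.601×10^-7 K/W
R_total = 0.0411 K/W
Q = ΔT / R_total = 140 / 0.0411

Q ≈ 3410 W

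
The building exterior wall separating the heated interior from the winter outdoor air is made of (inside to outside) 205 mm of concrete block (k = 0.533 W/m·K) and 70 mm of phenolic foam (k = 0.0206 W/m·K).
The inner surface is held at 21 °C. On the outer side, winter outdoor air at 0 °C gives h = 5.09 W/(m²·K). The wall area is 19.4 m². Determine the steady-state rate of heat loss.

Q ≈ 102 W

Thermal resistances in series:
R_concrete block = L/(kA) = 0.205/(0.533×19.4) = 0.01983 K/W
R_phenolic foam = L/(kA) = 0.07/(0.0206×19.4) = 0.1752 K/W
R_outer film = 1/(h_o·A) = 1/(5.09×19.4) = 0.01013 K/W
R_total = 0.2051 K/W
Q = ΔT / R_total = 21 / 0.2051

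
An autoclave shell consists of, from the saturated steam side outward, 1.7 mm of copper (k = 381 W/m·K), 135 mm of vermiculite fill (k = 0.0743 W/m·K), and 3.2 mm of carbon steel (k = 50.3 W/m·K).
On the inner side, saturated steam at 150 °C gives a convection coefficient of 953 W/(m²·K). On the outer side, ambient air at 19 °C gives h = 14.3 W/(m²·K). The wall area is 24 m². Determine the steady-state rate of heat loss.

Model the wall as resistances in series:
R_inner film = 1/(h_i·A) = 1/(953×24) = 4.372×10^-5 K/W
R_copper = L/(kA) = 0.0017/(381×24) = 1.859×10^-7 K/W
R_vermiculite fill = L/(kA) = 0.135/(0.0743×24) = 0.07571 K/W
R_carbon steel = L/(kA) = 0.0032/(50.3×24) = 2.651×10^-6 K/W
R_outer film = 1/(h_o·A) = 1/(14.3×24) = 0.002914 K/W
R_total = 0.07867 K/W
Q = ΔT / R_total = 131 / 0.07867

Q ≈ 1670 W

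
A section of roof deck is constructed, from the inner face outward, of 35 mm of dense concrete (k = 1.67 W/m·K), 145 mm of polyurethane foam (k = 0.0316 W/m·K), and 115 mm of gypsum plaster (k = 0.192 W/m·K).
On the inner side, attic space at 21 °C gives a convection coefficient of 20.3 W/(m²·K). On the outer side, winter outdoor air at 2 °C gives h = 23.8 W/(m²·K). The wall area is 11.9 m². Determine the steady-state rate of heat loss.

Model the wall as resistances in series:
R_inner film = 1/(h_i·A) = 1/(20.3×11.9) = 0.00414 K/W
R_dense concrete = L/(kA) = 0.035/(1.67×11.9) = 0.001761 K/W
R_polyurethane foam = L/(kA) = 0.145/(0.0316×11.9) = 0.3856 K/W
R_gypsum plaster = L/(kA) = 0.115/(0.192×11.9) = 0.05033 K/W
R_outer film = 1/(h_o·A) = 1/(23.8×11.9) = 0.003531 K/W
R_total = 0.4454 K/W
Q = ΔT / R_total = 19 / 0.4454

Q ≈ 42.7 W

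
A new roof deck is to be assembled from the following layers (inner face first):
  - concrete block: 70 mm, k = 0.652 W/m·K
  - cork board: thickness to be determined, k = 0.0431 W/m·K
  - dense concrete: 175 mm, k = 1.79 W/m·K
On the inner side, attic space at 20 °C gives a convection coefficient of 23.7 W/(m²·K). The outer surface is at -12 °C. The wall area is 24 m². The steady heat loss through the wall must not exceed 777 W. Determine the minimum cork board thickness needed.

Series thermal resistances:
R_inner film = 1/(h_i·A) = 1/(23.7×24) = 0.001758 K/W
R_concrete block = L/(kA) = 0.07/(0.652×24) = 0.004473 K/W
R_dense concrete = L/(kA) = 0.175/(1.79×24) = 0.004074 K/W
Sum of the known resistances R_other = 0.01031 K/W
Required total resistance R_tot = ΔT/Q_allow = 32/777 = 0.04118 K/W
R_cork board = R_tot − R_other = 0.03088 K/W
L = R·k·A = 0.03088×0.0431×24

L ≈ 31.9 mm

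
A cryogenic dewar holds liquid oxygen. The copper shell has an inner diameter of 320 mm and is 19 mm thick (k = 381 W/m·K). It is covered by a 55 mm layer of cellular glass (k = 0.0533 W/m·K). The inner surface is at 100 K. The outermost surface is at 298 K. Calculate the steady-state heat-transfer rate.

Spherical conduction: R = (1/r_in − 1/r_out)/(4πk) per layer; series-sum.
R_copper shell = (1/0.16 − 1/0.179)/(4π×381) = 1.386×10^-4 K/W
R_cellular glass = (1/0.179 − 1/0.234)/(4π×0.0533) = 1.96 K/W
R_total = 1.961 K/W
Q = ΔT/R_total = 198/1.961

Q ≈ 101 W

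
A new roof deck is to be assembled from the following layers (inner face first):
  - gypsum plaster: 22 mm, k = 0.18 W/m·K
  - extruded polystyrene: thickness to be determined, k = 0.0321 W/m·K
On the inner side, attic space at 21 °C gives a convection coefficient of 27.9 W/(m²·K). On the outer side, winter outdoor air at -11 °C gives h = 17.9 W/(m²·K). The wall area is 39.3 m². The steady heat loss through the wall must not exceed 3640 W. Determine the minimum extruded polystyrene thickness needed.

L ≈ 4.22 mm

Thermal resistances in series:
R_inner film = 1/(h_i·A) = 1/(27.9×39.3) = 9.12×10^-4 K/W
R_gypsum plaster = L/(kA) = 0.022/(0.18×39.3) = 0.00311 K/W
R_outer film = 1/(h_o·A) = 1/(17.9×39.3) = 0.001422 K/W
Sum of the known resistances R_other = 0.005444 K/W
Required total resistance R_tot = ΔT/Q_allow = 32/3640 = 0.008791 K/W
R_extruded polystyrene = R_tot − R_other = 0.003348 K/W
L = R·k·A = 0.003348×0.0321×39.3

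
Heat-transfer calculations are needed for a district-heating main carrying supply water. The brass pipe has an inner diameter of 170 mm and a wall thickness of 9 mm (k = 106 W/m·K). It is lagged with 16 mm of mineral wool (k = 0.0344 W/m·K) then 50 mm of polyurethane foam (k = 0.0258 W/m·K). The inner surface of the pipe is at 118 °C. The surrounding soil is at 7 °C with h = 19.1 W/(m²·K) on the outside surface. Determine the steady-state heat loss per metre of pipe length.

q′ ≈ 35.9 W/m

Radial resistances (cylindrical: R_cond = ln(r_o/r_i)/(2πkL), R_conv = 1/(h·2πrL)):
R_brass pipe wall = ln(94/85)/(2π×106×1) = 1.511×10^-4 K/W
R_mineral wool = ln(110/94)/(2π×0.0344×1) = 0.7272 K/W
R_polyurethane foam = ln(160/110)/(2π×0.0258×1) = 2.311 K/W
R_outer film = 1/(h_o·2πr_oL) = 1/(19.1×2π×0.16×1) = 0.05208 K/W
R_total = 3.091 K/W
Q = ΔT/R_total = 111/3.091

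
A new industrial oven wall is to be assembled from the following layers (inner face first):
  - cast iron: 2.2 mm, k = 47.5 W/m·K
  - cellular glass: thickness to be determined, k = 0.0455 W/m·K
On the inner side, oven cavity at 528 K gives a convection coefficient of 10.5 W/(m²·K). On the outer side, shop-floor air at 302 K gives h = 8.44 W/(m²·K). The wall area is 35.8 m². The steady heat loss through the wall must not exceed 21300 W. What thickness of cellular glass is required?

Model the wall as resistances in series:
R_inner film = 1/(h_i·A) = 1/(10.5×35.8) = 0.00266 K/W
R_cast iron = L/(kA) = 0.0022/(47.5×35.8) = 1.294×10^-6 K/W
R_outer film = 1/(h_o·A) = 1/(8.44×35.8) = 0.00331 K/W
Sum of the known resistances R_other = 0.005971 K/W
Required total resistance R_tot = ΔT/Q_allow = 226/21300 = 0.01061 K/W
R_cellular glass = R_tot − R_other = 0.004639 K/W
L = R·k·A = 0.004639×0.0455×35.8

L ≈ 7.56 mm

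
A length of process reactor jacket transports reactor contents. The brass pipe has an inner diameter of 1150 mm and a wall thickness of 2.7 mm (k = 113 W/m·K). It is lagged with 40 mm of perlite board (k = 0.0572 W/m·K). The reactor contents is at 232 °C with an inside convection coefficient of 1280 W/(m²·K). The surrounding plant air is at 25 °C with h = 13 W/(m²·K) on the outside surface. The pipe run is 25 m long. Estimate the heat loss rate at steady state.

Radial resistances (cylindrical: R_cond = ln(r_o/r_i)/(2πkL), R_conv = 1/(h·2πrL)):
R_inner film = 1/(h_i·2πr₁L) = 1/(1280×2π×0.575×25) = 8.65×10^-6 K/W
R_brass pipe wall = ln(577.7/575)/(2π×113×25) = 2.639×10^-7 K/W
R_perlite board = ln(617.7/577.7)/(2π×0.0572×25) = 0.007451 K/W
R_outer film = 1/(h_o·2πr_oL) = 1/(13×2π×0.6177×25) = 7.928×10^-4 K/W
R_total = 0.008253 K/W
Q = ΔT/R_total = 207/0.008253

Q ≈ 25100 W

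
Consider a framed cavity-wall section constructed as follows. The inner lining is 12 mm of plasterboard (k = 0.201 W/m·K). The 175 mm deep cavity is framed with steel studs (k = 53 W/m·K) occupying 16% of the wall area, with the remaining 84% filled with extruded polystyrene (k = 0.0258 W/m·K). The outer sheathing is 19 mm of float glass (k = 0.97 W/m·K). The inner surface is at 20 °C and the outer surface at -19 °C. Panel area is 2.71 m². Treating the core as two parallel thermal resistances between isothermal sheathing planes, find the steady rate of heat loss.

Sheathing layers in series; stud and cavity paths in parallel between them.
R_inner = 0.012/(0.201×2.71) = 0.02203 K/W
R_stud  = 0.175/(53×0.16×2.71) = 0.007615 K/W
R_cav   = 0.175/(0.0258×0.84×2.71) = 2.98 K/W
1/R_core = 1/R_stud + 1/R_cav → R_core = 0.007596 K/W
R_outer = 0.019/(0.97×2.71) = 0.007228 K/W
R_total = 0.03685 K/W
Q = ΔT/R_total = 39/0.03685

Q ≈ 1060 W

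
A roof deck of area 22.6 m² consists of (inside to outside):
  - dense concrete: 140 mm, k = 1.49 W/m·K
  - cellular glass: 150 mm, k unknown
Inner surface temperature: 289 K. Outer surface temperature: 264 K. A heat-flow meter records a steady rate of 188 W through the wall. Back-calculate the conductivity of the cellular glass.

Treating each layer as a thermal resistance in series:
R_dense concrete = L/(kA) = 0.14/(1.49×22.6) = 0.004158 K/W
Sum of known resistances R_other = 0.004158 K/W
Total R = ΔT/Q = 25/188 = 0.133 K/W
R_cellular glass = R_total − R_other = 0.1288 K/W
k = L/(R·A) = 0.15/(0.1288×22.6)

k ≈ 0.0515 W/(m·K)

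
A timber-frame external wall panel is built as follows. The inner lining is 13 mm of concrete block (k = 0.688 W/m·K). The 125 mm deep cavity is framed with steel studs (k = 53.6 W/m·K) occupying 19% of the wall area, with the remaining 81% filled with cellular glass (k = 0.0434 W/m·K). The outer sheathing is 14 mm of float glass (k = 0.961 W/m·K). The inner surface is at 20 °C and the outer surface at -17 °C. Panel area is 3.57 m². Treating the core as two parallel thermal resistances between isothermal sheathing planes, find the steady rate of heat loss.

Sheathing layers in series; stud and cavity paths in parallel between them.
R_inner = 0.013/(0.688×3.57) = 0.005293 K/W
R_stud  = 0.125/(53.6×0.19×3.57) = 0.003438 K/W
R_cav   = 0.125/(0.0434×0.81×3.57) = 0.996 K/W
1/R_core = 1/R_stud + 1/R_cav → R_core = 0.003426 K/W
R_outer = 0.014/(0.961×3.57) = 0.004081 K/W
R_total = 0.0128 K/W
Q = ΔT/R_total = 37/0.0128

Q ≈ 2890 W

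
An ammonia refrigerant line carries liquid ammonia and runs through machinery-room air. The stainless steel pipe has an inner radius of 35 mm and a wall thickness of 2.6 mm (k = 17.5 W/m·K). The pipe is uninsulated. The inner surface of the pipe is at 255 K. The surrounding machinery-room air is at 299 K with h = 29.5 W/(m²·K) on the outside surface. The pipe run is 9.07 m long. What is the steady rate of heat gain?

Treating each annulus and film as a series resistance:
R_stainless steel pipe wall = ln(37.6/35)/(2π×17.5×9.07) = 7.185×10^-5 K/W
R_outer film = 1/(h_o·2πr_oL) = 1/(29.5×2π×0.0376×9.07) = 0.01582 K/W
R_total = 0.01589 K/W
Q = ΔT/R_total = 44/0.01589

Q ≈ 2770 W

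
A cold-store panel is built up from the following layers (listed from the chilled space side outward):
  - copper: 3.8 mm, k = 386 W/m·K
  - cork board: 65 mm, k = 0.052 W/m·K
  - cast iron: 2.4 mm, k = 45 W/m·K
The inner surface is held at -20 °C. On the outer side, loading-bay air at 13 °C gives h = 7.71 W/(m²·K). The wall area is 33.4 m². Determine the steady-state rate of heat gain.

Series thermal resistances:
R_copper = L/(kA) = 0.0038/(386×33.4) = 2.947×10^-7 K/W
R_cork board = L/(kA) = 0.065/(0.052×33.4) = 0.03743 K/W
R_cast iron = L/(kA) = 0.0024/(45×33.4) = 1.597×10^-6 K/W
R_outer film = 1/(h_o·A) = 1/(7.71×33.4) = 0.003883 K/W
R_total = 0.04131 K/W
Q = ΔT / R_total = 33 / 0.04131

Q ≈ 799 W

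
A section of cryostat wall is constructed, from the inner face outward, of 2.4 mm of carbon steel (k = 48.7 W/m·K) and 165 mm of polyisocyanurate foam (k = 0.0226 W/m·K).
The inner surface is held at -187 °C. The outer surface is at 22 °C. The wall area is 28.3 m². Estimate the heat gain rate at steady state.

Series thermal resistances:
R_carbon steel = L/(kA) = 0.0024/(48.7×28.3) = 1.741×10^-6 K/W
R_polyisocyanurate foam = L/(kA) = 0.165/(0.0226×28.3) = 0.258 K/W
R_total = 0.258 K/W
Q = ΔT / R_total = 209 / 0.258

Q ≈ 810 W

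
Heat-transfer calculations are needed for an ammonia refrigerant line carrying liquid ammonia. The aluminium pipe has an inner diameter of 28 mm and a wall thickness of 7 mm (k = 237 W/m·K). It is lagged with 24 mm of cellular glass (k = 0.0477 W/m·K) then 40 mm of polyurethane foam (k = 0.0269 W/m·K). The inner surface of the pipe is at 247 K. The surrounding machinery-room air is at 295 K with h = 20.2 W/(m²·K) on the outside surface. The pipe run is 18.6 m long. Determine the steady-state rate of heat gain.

Q ≈ 140 W

Per-layer cylindrical resistances, series-summed:
R_aluminium pipe wall = ln(21/14)/(2π×237×18.6) = 1.464×10^-5 K/W
R_cellular glass = ln(45/21)/(2π×0.0477×18.6) = 0.1367 K/W
R_polyurethane foam = ln(85/45)/(2π×0.0269×18.6) = 0.2023 K/W
R_outer film = 1/(h_o·2πr_oL) = 1/(20.2×2π×0.085×18.6) = 0.004984 K/W
R_total = 0.344 K/W
Q = ΔT/R_total = 48/0.344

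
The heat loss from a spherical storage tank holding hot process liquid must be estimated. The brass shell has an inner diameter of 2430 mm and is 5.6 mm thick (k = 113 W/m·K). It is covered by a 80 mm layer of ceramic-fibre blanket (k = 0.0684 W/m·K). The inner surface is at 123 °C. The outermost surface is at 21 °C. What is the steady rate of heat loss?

Q ≈ 1740 W

Radial (spherical) resistances in series:
R_brass shell = (1/1.215 − 1/1.2206)/(4π×113) = 2.659×10^-6 K/W
R_ceramic-fibre blanket = (1/1.2206 − 1/1.3006)/(4π×0.0684) = 0.05863 K/W
R_total = 0.05863 K/W
Q = ΔT/R_total = 102/0.05863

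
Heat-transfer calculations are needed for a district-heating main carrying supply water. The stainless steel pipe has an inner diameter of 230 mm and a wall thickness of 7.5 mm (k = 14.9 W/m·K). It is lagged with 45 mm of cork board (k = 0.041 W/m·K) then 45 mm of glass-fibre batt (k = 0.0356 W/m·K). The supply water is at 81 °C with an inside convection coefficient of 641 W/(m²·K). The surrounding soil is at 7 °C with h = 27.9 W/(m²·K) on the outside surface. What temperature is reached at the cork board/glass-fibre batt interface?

T ≈ 42 °C

Cylindrical conduction, so R = ln(r₂/r₁)/(2πkL) per layer, in series:
R_inner film = 1/(h_i·2πr₁L) = 1/(641×2π×0.115×1) = 0.002159 K/W
R_stainless steel pipe wall = ln(122.5/115)/(2π×14.9×1) = 6.748×10^-4 K/W
R_cork board = ln(167.5/122.5)/(2π×0.041×1) = 1.215 K/W
R_glass-fibre batt = ln(212.5/167.5)/(2π×0.0356×1) = 1.064 K/W
R_outer film = 1/(h_o·2πr_oL) = 1/(27.9×2π×0.2125×1) = 0.02684 K/W
R_total = 2.308 K/W
Q = ΔT/R_total = 74/2.308
Q = 32.1 W/m
T_interface = T_inner − Q·ΣR(inner→interface) = 81 − 32.1×1.217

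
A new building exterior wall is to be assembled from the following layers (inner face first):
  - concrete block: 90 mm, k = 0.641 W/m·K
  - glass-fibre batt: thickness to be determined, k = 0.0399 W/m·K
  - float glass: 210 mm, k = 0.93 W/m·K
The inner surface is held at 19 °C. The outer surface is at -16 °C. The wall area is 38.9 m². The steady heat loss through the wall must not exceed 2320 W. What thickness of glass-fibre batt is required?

Thermal resistances in series:
R_concrete block = L/(kA) = 0.09/(0.641×38.9) = 0.003609 K/W
R_float glass = L/(kA) = 0.21/(0.93×38.9) = 0.005805 K/W
Sum of the known resistances R_other = 0.009414 K/W
Required total resistance R_tot = ΔT/Q_allow = 35/2320 = 0.01509 K/W
R_glass-fibre batt = R_tot − R_other = 0.005672 K/W
L = R·k·A = 0.005672×0.0399×38.9

L ≈ 8.8 mm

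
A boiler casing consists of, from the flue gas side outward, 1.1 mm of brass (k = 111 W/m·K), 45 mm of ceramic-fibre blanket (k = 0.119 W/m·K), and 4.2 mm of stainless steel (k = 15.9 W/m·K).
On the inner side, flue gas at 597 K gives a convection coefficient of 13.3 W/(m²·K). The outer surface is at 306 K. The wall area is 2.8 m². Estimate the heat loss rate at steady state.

Q ≈ 1800 W

Thermal resistances in series:
R_inner film = 1/(h_i·A) = 1/(13.3×2.8) = 0.02685 K/W
R_brass = L/(kA) = 0.0011/(111×2.8) = 3.539×10^-6 K/W
R_ceramic-fibre blanket = L/(kA) = 0.045/(0.119×2.8) = 0.1351 K/W
R_stainless steel = L/(kA) = 0.0042/(15.9×2.8) = 9.434×10^-5 K/W
R_total = 0.162 K/W
Q = ΔT / R_total = 291 / 0.162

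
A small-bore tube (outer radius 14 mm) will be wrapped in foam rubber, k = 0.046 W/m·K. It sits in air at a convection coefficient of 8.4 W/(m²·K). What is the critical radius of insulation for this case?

For a cylinder r_cr = k/h = 0.046/8.4
r_cr = 5.48 mm; since the bare radius (14 mm) is above r_cr, any added insulation will reduce heat loss.

r_cr ≈ 5.48 mm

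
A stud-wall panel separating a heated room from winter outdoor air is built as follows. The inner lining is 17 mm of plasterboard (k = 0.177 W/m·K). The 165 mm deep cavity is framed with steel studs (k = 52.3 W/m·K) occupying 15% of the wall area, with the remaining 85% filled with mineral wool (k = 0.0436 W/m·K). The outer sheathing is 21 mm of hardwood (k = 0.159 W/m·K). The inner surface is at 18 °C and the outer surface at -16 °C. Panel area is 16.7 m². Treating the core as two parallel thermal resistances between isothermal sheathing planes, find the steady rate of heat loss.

Sheathing layers in series; stud and cavity paths in parallel between them.
R_inner = 0.017/(0.177×16.7) = 0.005751 K/W
R_stud  = 0.165/(52.3×0.15×16.7) = 0.001259 K/W
R_cav   = 0.165/(0.0436×0.85×16.7) = 0.2666 K/W
1/R_core = 1/R_stud + 1/R_cav → R_core = 0.001254 K/W
R_outer = 0.021/(0.159×16.7) = 0.007909 K/W
R_total = 0.01491 K/W
Q = ΔT/R_total = 34/0.01491

Q ≈ 2280 W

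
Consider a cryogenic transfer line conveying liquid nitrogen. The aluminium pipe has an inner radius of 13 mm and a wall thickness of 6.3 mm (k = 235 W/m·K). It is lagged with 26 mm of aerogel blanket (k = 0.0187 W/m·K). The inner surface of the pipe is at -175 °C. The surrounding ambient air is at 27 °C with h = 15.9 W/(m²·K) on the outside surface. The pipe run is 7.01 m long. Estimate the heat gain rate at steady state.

Q ≈ 189 W

Per-layer cylindrical resistances, series-summed:
R_aluminium pipe wall = ln(19.3/13)/(2π×235×7.01) = 3.818×10^-5 K/W
R_aerogel blanket = ln(45.3/19.3)/(2π×0.0187×7.01) = 1.036 K/W
R_outer film = 1/(h_o·2πr_oL) = 1/(15.9×2π×0.0453×7.01) = 0.03152 K/W
R_total = 1.067 K/W
Q = ΔT/R_total = 202/1.067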